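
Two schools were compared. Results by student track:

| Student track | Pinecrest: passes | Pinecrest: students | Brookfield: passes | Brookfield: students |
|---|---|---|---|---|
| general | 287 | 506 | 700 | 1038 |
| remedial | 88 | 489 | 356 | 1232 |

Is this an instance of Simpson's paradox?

No

General: Pinecrest 287/506 = 56.7%, Brookfield 700/1038 = 67.4% → Brookfield
Remedial: Pinecrest 88/489 = 18.0%, Brookfield 356/1232 = 28.9% → Brookfield
Overall: Pinecrest 375/995 = 37.7%, Brookfield 1056/2270 = 46.5% → Brookfield
Brookfield wins overall and in every student group — no reversal.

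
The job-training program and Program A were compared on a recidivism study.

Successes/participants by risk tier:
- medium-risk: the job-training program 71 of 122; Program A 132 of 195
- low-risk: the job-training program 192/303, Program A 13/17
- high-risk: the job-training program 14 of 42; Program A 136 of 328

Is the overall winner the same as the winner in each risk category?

Medium-risk: the job-training program 71/122 = 58.2%, Program A 132/195 = 67.7% → Program A
Low-risk: the job-training program 192/303 = 63.4%, Program A 13/17 = 76.5% → Program A
High-risk: the job-training program 14/42 = 33.3%, Program A 136/328 = 41.5% → Program A
Overall: the job-training program 277/467 = 59.3%, Program A 281/540 = 52.0% → the job-training program
Program A wins each risk group but the job-training program wins overall — the comparison reverses. Program A's participants skew toward high-risk, which has a lower base rate.

No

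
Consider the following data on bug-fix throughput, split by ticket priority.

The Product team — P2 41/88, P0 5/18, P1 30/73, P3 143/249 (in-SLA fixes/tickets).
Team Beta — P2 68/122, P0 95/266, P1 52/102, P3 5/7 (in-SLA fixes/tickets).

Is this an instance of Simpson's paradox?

Yes

P2: the Product team 41/88 = 46.6%, Team Beta 68/122 = 55.7% → Team Beta
P0: the Product team 5/18 = 27.8%, Team Beta 95/266 = 35.7% → Team Beta
P1: the Product team 30/73 = 41.1%, Team Beta 52/102 = 51.0% → Team Beta
P3: the Product team 143/249 = 57.4%, Team Beta 5/7 = 71.4% → Team Beta
Overall: the Product team 219/428 = 51.2%, Team Beta 220/497 = 44.3% → the Product team
Team Beta wins each ticket group but the Product team wins overall — the comparison reverses. Team Beta's tickets skew toward P0, which has a lower base rate.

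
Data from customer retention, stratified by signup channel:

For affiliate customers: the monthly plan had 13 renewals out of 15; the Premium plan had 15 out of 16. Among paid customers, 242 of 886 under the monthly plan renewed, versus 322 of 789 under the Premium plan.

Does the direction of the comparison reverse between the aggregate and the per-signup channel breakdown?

No

Affiliate: the monthly plan 13/15 = 86.7%, the Premium plan 15/16 = 93.8% → the Premium plan
Paid: the monthly plan 242/886 = 27.3%, the Premium plan 322/789 = 40.8% → the Premium plan
Overall: the monthly plan 255/901 = 28.3%, the Premium plan 337/805 = 41.9% → the Premium plan
The Premium plan wins overall and in every signup group — no reversal.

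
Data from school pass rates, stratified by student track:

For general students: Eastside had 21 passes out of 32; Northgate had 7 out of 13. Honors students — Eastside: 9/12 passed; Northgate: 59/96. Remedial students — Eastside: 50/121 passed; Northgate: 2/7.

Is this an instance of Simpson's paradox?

General: Eastside 21/32 = 65.6%, Northgate 7/13 = 53.8% → Eastside
Honors: Eastside 9/12 = 75.0%, Northgate 59/96 = 61.5% → Eastside
Remedial: Eastside 50/121 = 41.3%, Northgate 2/7 = 28.6% → Eastside
Overall: Eastside 80/165 = 48.5%, Northgate 68/116 = 58.6% → Northgate
Eastside wins each student group but Northgate wins overall — the comparison reverses. Eastside's students skew toward remedial, which has a lower base rate.

Yes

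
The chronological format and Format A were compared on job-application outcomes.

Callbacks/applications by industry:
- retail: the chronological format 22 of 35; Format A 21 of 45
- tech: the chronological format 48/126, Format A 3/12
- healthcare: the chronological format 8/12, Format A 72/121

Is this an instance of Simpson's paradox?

Retail: the chronological format 22/35 = 62.9%, Format A 21/45 = 46.7% → the chronological format
Tech: the chronological format 48/126 = 38.1%, Format A 3/12 = 25.0% → the chronological format
Healthcare: the chronological format 8/12 = 66.7%, Format A 72/121 = 59.5% → the chronological format
Overall: the chronological format 78/173 = 45.1%, Format A 96/178 = 53.9% → Format A
The chronological format wins each industry group but Format A wins overall — the comparison reverses. The chronological format's applications skew toward tech, which has a lower base rate.

Yes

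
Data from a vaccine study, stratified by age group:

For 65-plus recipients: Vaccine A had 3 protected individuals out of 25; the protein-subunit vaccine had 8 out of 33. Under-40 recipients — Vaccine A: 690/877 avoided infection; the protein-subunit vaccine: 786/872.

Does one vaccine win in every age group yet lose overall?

No

65-plus: Vaccine A 3/25 = 12.0%, the protein-subunit vaccine 8/33 = 24.2% → the protein-subunit vaccine
Under-40: Vaccine A 690/877 = 78.7%, the protein-subunit vaccine 786/872 = 90.1% → the protein-subunit vaccine
Overall: Vaccine A 693/902 = 76.8%, the protein-subunit vaccine 794/905 = 87.7% → the protein-subunit vaccine
The protein-subunit vaccine wins overall and in every age group — no reversal.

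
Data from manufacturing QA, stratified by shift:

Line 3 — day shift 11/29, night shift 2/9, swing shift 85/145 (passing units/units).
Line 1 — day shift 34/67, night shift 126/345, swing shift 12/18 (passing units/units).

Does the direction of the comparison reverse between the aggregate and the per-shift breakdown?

Yes

Day shift: Line 3 11/29 = 37.9%, Line 1 34/67 = 50.7% → Line 1
Night shift: Line 3 2/9 = 22.2%, Line 1 126/345 = 36.5% → Line 1
Swing shift: Line 3 85/145 = 58.6%, Line 1 12/18 = 66.7% → Line 1
Overall: Line 3 98/183 = 53.6%, Line 1 172/430 = 40.0% → Line 3
Line 1 wins each shift group but Line 3 wins overall — the comparison reverses. Line 1's units skew toward night shift, which has a lower base rate.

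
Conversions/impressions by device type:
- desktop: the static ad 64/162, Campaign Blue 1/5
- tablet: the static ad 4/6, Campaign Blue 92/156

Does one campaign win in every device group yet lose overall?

Yes

Desktop: the static ad 64/162 = 39.5%, Campaign Blue 1/5 = 20.0% → the static ad
Tablet: the static ad 4/6 = 66.7%, Campaign Blue 92/156 = 59.0% → the static ad
Overall: the static ad 68/168 = 40.5%, Campaign Blue 93/161 = 57.8% → Campaign Blue
The static ad wins each device group but Campaign Blue wins overall — the comparison reverses. The static ad's impressions skew toward desktop, which has a lower base rate.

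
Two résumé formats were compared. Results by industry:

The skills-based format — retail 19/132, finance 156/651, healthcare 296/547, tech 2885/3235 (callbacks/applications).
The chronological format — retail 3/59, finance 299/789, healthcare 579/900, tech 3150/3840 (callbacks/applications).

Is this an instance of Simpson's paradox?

Retail: the skills-based format 19/132 = 14.4%, the chronological format 3/59 = 5.1% → the skills-based format
Finance: the skills-based format 156/651 = 24.0%, the chronological format 299/789 = 37.9% → the chronological format
Healthcare: the skills-based format 296/547 = 54.1%, the chronological format 579/900 = 64.3% → the chronological format
Tech: the skills-based format 2885/3235 = 89.2%, the chronological format 3150/3840 = 82.0% → the skills-based format
Overall: the skills-based format 3356/4565 = 73.5%, the chronological format 4031/5588 = 72.1% → the skills-based format
Neither sweeps: the skills-based format wins 2 of 4 groups, the chronological format wins 2. The skills-based format wins overall but not every group — no Simpson reversal.

No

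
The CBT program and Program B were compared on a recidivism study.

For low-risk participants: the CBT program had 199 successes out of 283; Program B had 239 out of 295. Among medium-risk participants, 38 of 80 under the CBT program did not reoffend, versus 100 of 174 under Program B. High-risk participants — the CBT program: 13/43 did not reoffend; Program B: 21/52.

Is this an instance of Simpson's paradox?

Low-risk: the CBT program 199/283 = 70.3%, Program B 239/295 = 81.0% → Program B
Medium-risk: the CBT program 38/80 = 47.5%, Program B 100/174 = 57.5% → Program B
High-risk: the CBT program 13/43 = 30.2%, Program B 21/52 = 40.4% → Program B
Overall: the CBT program 250/406 = 61.6%, Program B 360/521 = 69.1% → Program B
Program B wins overall and in every risk group — no reversal.

No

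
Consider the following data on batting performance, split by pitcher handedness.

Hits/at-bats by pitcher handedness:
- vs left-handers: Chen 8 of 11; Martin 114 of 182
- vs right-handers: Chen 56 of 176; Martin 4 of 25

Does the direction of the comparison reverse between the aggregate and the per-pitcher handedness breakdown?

Yes

Vs left-handers: Chen 8/11 = 72.7%, Martin 114/182 = 62.6% → Chen
Vs right-handers: Chen 56/176 = 31.8%, Martin 4/25 = 16.0% → Chen
Overall: Chen 64/187 = 34.2%, Martin 118/207 = 57.0% → Martin
Chen wins each pitcher group but Martin wins overall — the comparison reverses. Chen's at-bats skew toward vs right-handers, which has a lower base rate.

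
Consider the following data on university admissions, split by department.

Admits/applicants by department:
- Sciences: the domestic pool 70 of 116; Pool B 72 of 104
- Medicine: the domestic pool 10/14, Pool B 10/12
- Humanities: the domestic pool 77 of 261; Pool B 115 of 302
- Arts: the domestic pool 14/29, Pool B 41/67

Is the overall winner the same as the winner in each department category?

Yes

Sciences: the domestic pool 70/116 = 60.3%, Pool B 72/104 = 69.2% → Pool B
Medicine: the domestic pool 10/14 = 71.4%, Pool B 10/12 = 83.3% → Pool B
Humanities: the domestic pool 77/261 = 29.5%, Pool B 115/302 = 38.1% → Pool B
Arts: the domestic pool 14/29 = 48.3%, Pool B 41/67 = 61.2% → Pool B
Overall: the domestic pool 171/420 = 40.7%, Pool B 238/485 = 49.1% → Pool B
Pool B wins overall and in every department group — no reversal.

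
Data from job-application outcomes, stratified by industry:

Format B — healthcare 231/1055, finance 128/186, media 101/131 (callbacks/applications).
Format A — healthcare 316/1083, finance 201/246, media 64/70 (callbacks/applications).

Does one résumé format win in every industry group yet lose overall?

No

Healthcare: Format B 231/1055 = 21.9%, Format A 316/1083 = 29.2% → Format A
Finance: Format B 128/186 = 68.8%, Format A 201/246 = 81.7% → Format A
Media: Format B 101/131 = 77.1%, Format A 64/70 = 91.4% → Format A
Overall: Format B 460/1372 = 33.5%, Format A 581/1399 = 41.5% → Format A
Format A wins overall and in every industry group — no reversal.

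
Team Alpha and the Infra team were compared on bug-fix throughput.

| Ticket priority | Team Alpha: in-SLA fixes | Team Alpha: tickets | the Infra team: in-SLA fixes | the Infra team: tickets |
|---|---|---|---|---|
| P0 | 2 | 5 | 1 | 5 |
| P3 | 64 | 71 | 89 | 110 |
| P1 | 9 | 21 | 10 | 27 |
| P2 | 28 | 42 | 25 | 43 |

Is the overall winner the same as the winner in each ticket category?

P0: Team Alpha 2/5 = 40.0%, the Infra team 1/5 = 20.0% → Team Alpha
P3: Team Alpha 64/71 = 90.1%, the Infra team 89/110 = 80.9% → Team Alpha
P1: Team Alpha 9/21 = 42.9%, the Infra team 10/27 = 37.0% → Team Alpha
P2: Team Alpha 28/42 = 66.7%, the Infra team 25/43 = 58.1% → Team Alpha
Overall: Team Alpha 103/139 = 74.1%, the Infra team 125/185 = 67.6% → Team Alpha
Team Alpha wins overall and in every ticket group — no reversal.

Yes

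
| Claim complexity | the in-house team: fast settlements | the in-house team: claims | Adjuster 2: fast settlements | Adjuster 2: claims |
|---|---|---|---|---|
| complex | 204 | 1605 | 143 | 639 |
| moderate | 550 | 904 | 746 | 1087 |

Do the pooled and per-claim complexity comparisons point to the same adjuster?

Yes

Complex: the in-house team 204/1605 = 12.7%, Adjuster 2 143/639 = 22.4% → Adjuster 2
Moderate: the in-house team 550/904 = 60.8%, Adjuster 2 746/1087 = 68.6% → Adjuster 2
Overall: the in-house team 754/2509 = 30.1%, Adjuster 2 889/1726 = 51.5% → Adjuster 2
Adjuster 2 wins overall and in every claim group — no reversal.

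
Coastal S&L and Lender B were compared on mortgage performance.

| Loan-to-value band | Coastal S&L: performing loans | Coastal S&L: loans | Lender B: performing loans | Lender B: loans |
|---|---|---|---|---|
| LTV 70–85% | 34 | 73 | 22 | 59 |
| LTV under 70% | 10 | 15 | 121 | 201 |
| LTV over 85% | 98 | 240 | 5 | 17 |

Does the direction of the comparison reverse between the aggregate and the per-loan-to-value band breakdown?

LTV 70–85%: Coastal S&L 34/73 = 46.6%, Lender B 22/59 = 37.3% → Coastal S&L
LTV under 70%: Coastal S&L 10/15 = 66.7%, Lender B 121/201 = 60.2% → Coastal S&L
LTV over 85%: Coastal S&L 98/240 = 40.8%, Lender B 5/17 = 29.4% → Coastal S&L
Overall: Coastal S&L 142/328 = 43.3%, Lender B 148/277 = 53.4% → Lender B
Coastal S&L wins each loan-to-value group but Lender B wins overall — the comparison reverses. Coastal S&L's loans skew toward LTV over 85%, which has a lower base rate.

Yes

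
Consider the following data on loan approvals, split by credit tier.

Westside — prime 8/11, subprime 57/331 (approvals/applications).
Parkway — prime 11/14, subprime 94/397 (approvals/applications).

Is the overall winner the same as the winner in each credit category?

Yes

Prime: Westside 8/11 = 72.7%, Parkway 11/14 = 78.6% → Parkway
Subprime: Westside 57/331 = 17.2%, Parkway 94/397 = 23.7% → Parkway
Overall: Westside 65/342 = 19.0%, Parkway 105/411 = 25.5% → Parkway
Parkway wins overall and in every credit group — no reversal.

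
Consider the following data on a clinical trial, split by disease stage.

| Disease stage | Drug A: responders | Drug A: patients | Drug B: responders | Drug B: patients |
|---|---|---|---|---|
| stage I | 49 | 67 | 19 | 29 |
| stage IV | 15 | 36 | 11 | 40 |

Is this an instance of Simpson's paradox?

Stage I: Drug A 49/67 = 73.1%, Drug B 19/29 = 65.5% → Drug A
Stage IV: Drug A 15/36 = 41.7%, Drug B 11/40 = 27.5% → Drug A
Overall: Drug A 64/103 = 62.1%, Drug B 30/69 = 43.5% → Drug A
Drug A wins overall and in every disease group — no reversal.

No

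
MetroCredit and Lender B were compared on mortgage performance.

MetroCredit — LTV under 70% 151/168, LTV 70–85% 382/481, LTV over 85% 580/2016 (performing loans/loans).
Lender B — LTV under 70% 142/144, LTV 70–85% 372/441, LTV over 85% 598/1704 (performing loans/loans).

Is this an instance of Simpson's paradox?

No

LTV under 70%: MetroCredit 151/168 = 89.9%, Lender B 142/144 = 98.6% → Lender B
LTV 70–85%: MetroCredit 382/481 = 79.4%, Lender B 372/441 = 84.4% → Lender B
LTV over 85%: MetroCredit 580/2016 = 28.8%, Lender B 598/1704 = 35.1% → Lender B
Overall: MetroCredit 1113/2665 = 41.8%, Lender B 1112/2289 = 48.6% → Lender B
Lender B wins overall and in every loan-to-value group — no reversal.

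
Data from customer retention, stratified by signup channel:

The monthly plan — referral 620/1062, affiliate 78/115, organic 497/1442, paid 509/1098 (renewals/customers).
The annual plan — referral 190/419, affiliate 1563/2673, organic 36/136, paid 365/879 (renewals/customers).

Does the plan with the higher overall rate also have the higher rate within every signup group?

No

Referral: the monthly plan 620/1062 = 58.4%, the annual plan 190/419 = 45.3% → the monthly plan
Affiliate: the monthly plan 78/115 = 67.8%, the annual plan 1563/2673 = 58.5% → the monthly plan
Organic: the monthly plan 497/1442 = 34.5%, the annual plan 36/136 = 26.5% → the monthly plan
Paid: the monthly plan 509/1098 = 46.4%, the annual plan 365/879 = 41.5% → the monthly plan
Overall: the monthly plan 1704/3717 = 45.8%, the annual plan 2154/4107 = 52.4% → the annual plan
The monthly plan wins each signup group but the annual plan wins overall — the comparison reverses. The monthly plan's customers skew toward organic, which has a lower base rate.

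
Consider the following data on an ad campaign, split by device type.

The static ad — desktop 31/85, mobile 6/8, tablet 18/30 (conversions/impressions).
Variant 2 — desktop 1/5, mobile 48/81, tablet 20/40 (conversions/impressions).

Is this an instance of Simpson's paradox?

Desktop: the static ad 31/85 = 36.5%, Variant 2 1/5 = 20.0% → the static ad
Mobile: the static ad 6/8 = 75.0%, Variant 2 48/81 = 59.3% → the static ad
Tablet: the static ad 18/30 = 60.0%, Variant 2 20/40 = 50.0% → the static ad
Overall: the static ad 55/123 = 44.7%, Variant 2 69/126 = 54.8% → Variant 2
The static ad wins each device group but Variant 2 wins overall — the comparison reverses. The static ad's impressions skew toward desktop, which has a lower base rate.

Yes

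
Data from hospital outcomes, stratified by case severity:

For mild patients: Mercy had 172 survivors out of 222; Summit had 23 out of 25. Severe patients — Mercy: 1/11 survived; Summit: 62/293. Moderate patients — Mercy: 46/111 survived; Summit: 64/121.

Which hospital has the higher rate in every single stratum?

Mild: Mercy 172/222 = 77.5%, Summit 23/25 = 92.0% → Summit
Severe: Mercy 1/11 = 9.1%, Summit 62/293 = 21.2% → Summit
Moderate: Mercy 46/111 = 41.4%, Summit 64/121 = 52.9% → Summit
Summit has the higher rate in all 3 groups.

Summit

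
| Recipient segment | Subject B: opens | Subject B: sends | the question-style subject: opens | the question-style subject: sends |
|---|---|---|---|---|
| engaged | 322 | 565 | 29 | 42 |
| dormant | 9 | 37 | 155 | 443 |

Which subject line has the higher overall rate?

Subject B

Engaged: Subject B 322/565 = 57.0%, the question-style subject 29/42 = 69.0% → the question-style subject
Dormant: Subject B 9/37 = 24.3%, the question-style subject 155/443 = 35.0% → the question-style subject
Overall: Subject B 331/602 = 55.0%, the question-style subject 184/485 = 37.9% → Subject B
(The question-style subject wins every recipient group but Subject B wins overall — the question-style subject's sends skew toward the low-rate dormant group.)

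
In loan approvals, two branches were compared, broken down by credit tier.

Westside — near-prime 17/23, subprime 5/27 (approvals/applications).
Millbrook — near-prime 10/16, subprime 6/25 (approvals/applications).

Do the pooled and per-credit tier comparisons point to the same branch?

No

Near-prime: Westside 17/23 = 73.9%, Millbrook 10/16 = 62.5% → Westside
Subprime: Westside 5/27 = 18.5%, Millbrook 6/25 = 24.0% → Millbrook
Overall: Westside 22/50 = 44.0%, Millbrook 16/41 = 39.0% → Westside
Neither sweeps: Westside wins 1 of 2 groups, Millbrook wins 1. Westside wins overall but not every group — no Simpson reversal.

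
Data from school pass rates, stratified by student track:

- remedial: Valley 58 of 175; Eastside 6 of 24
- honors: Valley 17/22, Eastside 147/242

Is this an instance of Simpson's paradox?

Remedial: Valley 58/175 = 33.1%, Eastside 6/24 = 25.0% → Valley
Honors: Valley 17/22 = 77.3%, Eastside 147/242 = 60.7% → Valley
Overall: Valley 75/197 = 38.1%, Eastside 153/266 = 57.5% → Eastside
Valley wins each student group but Eastside wins overall — the comparison reverses. Valley's students skew toward remedial, which has a lower base rate.

Yes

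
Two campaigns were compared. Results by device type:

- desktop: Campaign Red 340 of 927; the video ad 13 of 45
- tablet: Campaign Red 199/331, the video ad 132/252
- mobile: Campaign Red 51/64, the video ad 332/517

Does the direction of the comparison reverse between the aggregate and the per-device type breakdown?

Yes

Desktop: Campaign Red 340/927 = 36.7%, the video ad 13/45 = 28.9% → Campaign Red
Tablet: Campaign Red 199/331 = 60.1%, the video ad 132/252 = 52.4% → Campaign Red
Mobile: Campaign Red 51/64 = 79.7%, the video ad 332/517 = 64.2% → Campaign Red
Overall: Campaign Red 590/1322 = 44.6%, the video ad 477/814 = 58.6% → the video ad
Campaign Red wins each device group but the video ad wins overall — the comparison reverses. Campaign Red's impressions skew toward desktop, which has a lower base rate.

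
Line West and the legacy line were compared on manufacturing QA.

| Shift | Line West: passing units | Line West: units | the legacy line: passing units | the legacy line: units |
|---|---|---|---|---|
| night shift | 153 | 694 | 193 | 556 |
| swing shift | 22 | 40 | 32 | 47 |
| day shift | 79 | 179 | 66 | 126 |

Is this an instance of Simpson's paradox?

Night shift: Line West 153/694 = 22.0%, the legacy line 193/556 = 34.7% → the legacy line
Swing shift: Line West 22/40 = 55.0%, the legacy line 32/47 = 68.1% → the legacy line
Day shift: Line West 79/179 = 44.1%, the legacy line 66/126 = 52.4% → the legacy line
Overall: Line West 254/913 = 27.8%, the legacy line 291/729 = 39.9% → the legacy line
The legacy line wins overall and in every shift group — no reversal.

No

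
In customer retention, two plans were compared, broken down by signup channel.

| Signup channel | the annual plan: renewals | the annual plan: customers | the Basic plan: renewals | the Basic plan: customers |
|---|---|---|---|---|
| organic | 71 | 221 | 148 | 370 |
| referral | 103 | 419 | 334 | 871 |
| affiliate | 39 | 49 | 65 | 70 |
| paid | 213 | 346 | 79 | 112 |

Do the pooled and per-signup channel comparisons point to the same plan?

Yes

Organic: the annual plan 71/221 = 32.1%, the Basic plan 148/370 = 40.0% → the Basic plan
Referral: the annual plan 103/419 = 24.6%, the Basic plan 334/871 = 38.3% → the Basic plan
Affiliate: the annual plan 39/49 = 79.6%, the Basic plan 65/70 = 92.9% → the Basic plan
Paid: the annual plan 213/346 = 61.6%, the Basic plan 79/112 = 70.5% → the Basic plan
Overall: the annual plan 426/1035 = 41.2%, the Basic plan 626/1423 = 44.0% → the Basic plan
The Basic plan wins overall and in every signup group — no reversal.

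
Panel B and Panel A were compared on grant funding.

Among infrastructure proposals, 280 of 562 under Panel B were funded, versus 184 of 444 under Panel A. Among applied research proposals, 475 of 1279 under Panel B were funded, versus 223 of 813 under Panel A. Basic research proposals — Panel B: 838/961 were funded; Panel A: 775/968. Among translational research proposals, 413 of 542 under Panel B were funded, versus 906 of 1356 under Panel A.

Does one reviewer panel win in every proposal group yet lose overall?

Infrastructure: Panel B 280/562 = 49.8%, Panel A 184/444 = 41.4% → Panel B
Applied research: Panel B 475/1279 = 37.1%, Panel A 223/813 = 27.4% → Panel B
Basic research: Panel B 838/961 = 87.2%, Panel A 775/968 = 80.1% → Panel B
Translational research: Panel B 413/542 = 76.2%, Panel A 906/1356 = 66.8% → Panel B
Overall: Panel B 2006/3344 = 60.0%, Panel A 2088/3581 = 58.3% → Panel B
Panel B wins overall and in every proposal group — no reversal.

No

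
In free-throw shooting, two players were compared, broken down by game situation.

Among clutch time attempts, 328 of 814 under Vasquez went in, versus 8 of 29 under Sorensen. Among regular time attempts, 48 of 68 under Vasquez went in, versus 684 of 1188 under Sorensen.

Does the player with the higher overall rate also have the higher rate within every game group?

No

Clutch time: Vasquez 328/814 = 40.3%, Sorensen 8/29 = 27.6% → Vasquez
Regular time: Vasquez 48/68 = 70.6%, Sorensen 684/1188 = 57.6% → Vasquez
Overall: Vasquez 376/882 = 42.6%, Sorensen 692/1217 = 56.9% → Sorensen
Vasquez wins each game group but Sorensen wins overall — the comparison reverses. Vasquez's attempts skew toward clutch time, which has a lower base rate.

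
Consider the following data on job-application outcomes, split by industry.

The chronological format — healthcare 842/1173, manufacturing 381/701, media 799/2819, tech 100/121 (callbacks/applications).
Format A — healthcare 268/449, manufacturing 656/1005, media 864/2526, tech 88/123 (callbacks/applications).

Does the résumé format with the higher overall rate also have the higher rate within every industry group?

No

Healthcare: the chronological format 842/1173 = 71.8%, Format A 268/449 = 59.7% → the chronological format
Manufacturing: the chronological format 381/701 = 54.4%, Format A 656/1005 = 65.3% → Format A
Media: the chronological format 799/2819 = 28.3%, Format A 864/2526 = 34.2% → Format A
Tech: the chronological format 100/121 = 82.6%, Format A 88/123 = 71.5% → the chronological format
Overall: the chronological format 2122/4814 = 44.1%, Format A 1876/4103 = 45.7% → Format A
Neither sweeps: the chronological format wins 2 of 4 groups, Format A wins 2. Format A wins overall but not every group — no Simpson reversal.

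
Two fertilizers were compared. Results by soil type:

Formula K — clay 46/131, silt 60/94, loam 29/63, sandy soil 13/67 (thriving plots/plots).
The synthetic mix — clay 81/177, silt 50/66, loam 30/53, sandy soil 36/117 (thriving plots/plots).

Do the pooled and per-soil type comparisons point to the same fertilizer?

Clay: Formula K 46/131 = 35.1%, the synthetic mix 81/177 = 45.8% → the synthetic mix
Silt: Formula K 60/94 = 63.8%, the synthetic mix 50/66 = 75.8% → the synthetic mix
Loam: Formula K 29/63 = 46.0%, the synthetic mix 30/53 = 56.6% → the synthetic mix
Sandy soil: Formula K 13/67 = 19.4%, the synthetic mix 36/117 = 30.8% → the synthetic mix
Overall: Formula K 148/355 = 41.7%, the synthetic mix 197/413 = 47.7% → the synthetic mix
The synthetic mix wins overall and in every soil group — no reversal.

Yes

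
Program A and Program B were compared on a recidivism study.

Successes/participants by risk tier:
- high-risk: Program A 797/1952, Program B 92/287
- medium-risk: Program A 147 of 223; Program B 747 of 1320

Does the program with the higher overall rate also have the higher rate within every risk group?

No

High-risk: Program A 797/1952 = 40.8%, Program B 92/287 = 32.1% → Program A
Medium-risk: Program A 147/223 = 65.9%, Program B 747/1320 = 56.6% → Program A
Overall: Program A 944/2175 = 43.4%, Program B 839/1607 = 52.2% → Program B
Program A wins each risk group but Program B wins overall — the comparison reverses. Program A's participants skew toward high-risk, which has a lower base rate.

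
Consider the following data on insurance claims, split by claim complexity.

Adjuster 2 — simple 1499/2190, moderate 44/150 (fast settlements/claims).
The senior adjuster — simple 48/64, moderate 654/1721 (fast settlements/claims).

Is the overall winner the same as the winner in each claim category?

Simple: Adjuster 2 1499/2190 = 68.4%, the senior adjuster 48/64 = 75.0% → the senior adjuster
Moderate: Adjuster 2 44/150 = 29.3%, the senior adjuster 654/1721 = 38.0% → the senior adjuster
Overall: Adjuster 2 1543/2340 = 65.9%, the senior adjuster 702/1785 = 39.3% → Adjuster 2
The senior adjuster wins each claim group but Adjuster 2 wins overall — the comparison reverses. The senior adjuster's claims skew toward moderate, which has a lower base rate.

No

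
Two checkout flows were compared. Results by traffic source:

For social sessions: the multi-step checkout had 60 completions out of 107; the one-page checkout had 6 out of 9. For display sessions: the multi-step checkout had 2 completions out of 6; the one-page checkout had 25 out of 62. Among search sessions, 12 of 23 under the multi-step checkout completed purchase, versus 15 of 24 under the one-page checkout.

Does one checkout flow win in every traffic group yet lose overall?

Social: the multi-step checkout 60/107 = 56.1%, the one-page checkout 6/9 = 66.7% → the one-page checkout
Display: the multi-step checkout 2/6 = 33.3%, the one-page checkout 25/62 = 40.3% → the one-page checkout
Search: the multi-step checkout 12/23 = 52.2%, the one-page checkout 15/24 = 62.5% → the one-page checkout
Overall: the multi-step checkout 74/136 = 54.4%, the one-page checkout 46/95 = 48.4% → the multi-step checkout
The one-page checkout wins each traffic group but the multi-step checkout wins overall — the comparison reverses. The one-page checkout's sessions skew toward display, which has a lower base rate.

Yes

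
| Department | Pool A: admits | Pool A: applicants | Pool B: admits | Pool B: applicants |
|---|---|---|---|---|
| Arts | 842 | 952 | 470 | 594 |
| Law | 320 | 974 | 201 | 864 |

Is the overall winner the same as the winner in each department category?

Yes

Arts: Pool A 842/952 = 88.4%, Pool B 470/594 = 79.1% → Pool A
Law: Pool A 320/974 = 32.9%, Pool B 201/864 = 23.3% → Pool A
Overall: Pool A 1162/1926 = 60.3%, Pool B 671/1458 = 46.0% → Pool A
Pool A wins overall and in every department group — no reversal.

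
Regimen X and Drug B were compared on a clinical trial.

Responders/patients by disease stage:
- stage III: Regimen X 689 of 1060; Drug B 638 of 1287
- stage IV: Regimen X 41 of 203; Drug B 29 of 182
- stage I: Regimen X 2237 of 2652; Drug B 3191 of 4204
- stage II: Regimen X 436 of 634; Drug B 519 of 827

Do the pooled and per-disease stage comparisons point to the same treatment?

Yes

Stage III: Regimen X 689/1060 = 65.0%, Drug B 638/1287 = 49.6% → Regimen X
Stage IV: Regimen X 41/203 = 20.2%, Drug B 29/182 = 15.9% → Regimen X
Stage I: Regimen X 2237/2652 = 84.4%, Drug B 3191/4204 = 75.9% → Regimen X
Stage II: Regimen X 436/634 = 68.8%, Drug B 519/827 = 62.8% → Regimen X
Overall: Regimen X 3403/4549 = 74.8%, Drug B 4377/6500 = 67.3% → Regimen X
Regimen X wins overall and in every disease group — no reversal.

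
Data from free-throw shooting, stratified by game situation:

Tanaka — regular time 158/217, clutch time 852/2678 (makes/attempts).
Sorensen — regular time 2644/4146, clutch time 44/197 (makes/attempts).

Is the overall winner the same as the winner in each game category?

No

Regular time: Tanaka 158/217 = 72.8%, Sorensen 2644/4146 = 63.8% → Tanaka
Clutch time: Tanaka 852/2678 = 31.8%, Sorensen 44/197 = 22.3% → Tanaka
Overall: Tanaka 1010/2895 = 34.9%, Sorensen 2688/4343 = 61.9% → Sorensen
Tanaka wins each game group but Sorensen wins overall — the comparison reverses. Tanaka's attempts skew toward clutch time, which has a lower base rate.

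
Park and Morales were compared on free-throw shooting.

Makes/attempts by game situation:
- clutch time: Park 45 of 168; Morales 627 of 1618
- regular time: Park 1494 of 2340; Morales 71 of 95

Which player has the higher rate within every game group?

Morales

Clutch time: Park 45/168 = 26.8%, Morales 627/1618 = 38.8% → Morales
Regular time: Park 1494/2340 = 63.8%, Morales 71/95 = 74.7% → Morales
Morales has the higher rate in both groups.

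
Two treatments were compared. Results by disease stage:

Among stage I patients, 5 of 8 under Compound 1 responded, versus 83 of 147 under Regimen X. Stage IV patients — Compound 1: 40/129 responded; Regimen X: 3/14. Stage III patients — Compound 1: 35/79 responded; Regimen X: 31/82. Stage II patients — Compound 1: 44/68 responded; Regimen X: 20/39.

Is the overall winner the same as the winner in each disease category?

Stage I: Compound 1 5/8 = 62.5%, Regimen X 83/147 = 56.5% → Compound 1
Stage IV: Compound 1 40/129 = 31.0%, Regimen X 3/14 = 21.4% → Compound 1
Stage III: Compound 1 35/79 = 44.3%, Regimen X 31/82 = 37.8% → Compound 1
Stage II: Compound 1 44/68 = 64.7%, Regimen X 20/39 = 51.3% → Compound 1
Overall: Compound 1 124/284 = 43.7%, Regimen X 137/282 = 48.6% → Regimen X
Compound 1 wins each disease group but Regimen X wins overall — the comparison reverses. Compound 1's patients skew toward stage IV, which has a lower base rate.

No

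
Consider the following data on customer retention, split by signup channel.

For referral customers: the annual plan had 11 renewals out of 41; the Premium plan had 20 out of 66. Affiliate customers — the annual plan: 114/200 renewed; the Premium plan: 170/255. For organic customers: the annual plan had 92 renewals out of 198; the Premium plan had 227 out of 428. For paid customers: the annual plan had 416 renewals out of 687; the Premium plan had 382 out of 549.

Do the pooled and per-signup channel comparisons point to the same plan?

Yes

Referral: the annual plan 11/41 = 26.8%, the Premium plan 20/66 = 30.3% → the Premium plan
Affiliate: the annual plan 114/200 = 57.0%, the Premium plan 170/255 = 66.7% → the Premium plan
Organic: the annual plan 92/198 = 46.5%, the Premium plan 227/428 = 53.0% → the Premium plan
Paid: the annual plan 416/687 = 60.6%, the Premium plan 382/549 = 69.6% → the Premium plan
Overall: the annual plan 633/1126 = 56.2%, the Premium plan 799/1298 = 61.6% → the Premium plan
The Premium plan wins overall and in every signup group — no reversal.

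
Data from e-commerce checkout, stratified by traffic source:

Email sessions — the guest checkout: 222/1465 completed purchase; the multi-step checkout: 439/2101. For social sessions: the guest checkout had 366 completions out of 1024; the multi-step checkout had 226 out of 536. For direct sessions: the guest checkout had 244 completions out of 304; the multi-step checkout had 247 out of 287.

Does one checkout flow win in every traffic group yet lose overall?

Email: the guest checkout 222/1465 = 15.2%, the multi-step checkout 439/2101 = 20.9% → the multi-step checkout
Social: the guest checkout 366/1024 = 35.7%, the multi-step checkout 226/536 = 42.2% → the multi-step checkout
Direct: the guest checkout 244/304 = 80.3%, the multi-step checkout 247/287 = 86.1% → the multi-step checkout
Overall: the guest checkout 832/2793 = 29.8%, the multi-step checkout 912/2924 = 31.2% → the multi-step checkout
The multi-step checkout wins overall and in every traffic group — no reversal.

No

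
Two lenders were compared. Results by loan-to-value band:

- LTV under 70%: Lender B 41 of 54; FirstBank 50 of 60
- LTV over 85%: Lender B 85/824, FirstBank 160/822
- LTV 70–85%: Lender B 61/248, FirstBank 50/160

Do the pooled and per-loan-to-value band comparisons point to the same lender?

LTV under 70%: Lender B 41/54 = 75.9%, FirstBank 50/60 = 83.3% → FirstBank
LTV over 85%: Lender B 85/824 = 10.3%, FirstBank 160/822 = 19.5% → FirstBank
LTV 70–85%: Lender B 61/248 = 24.6%, FirstBank 50/160 = 31.2% → FirstBank
Overall: Lender B 187/1126 = 16.6%, FirstBank 260/1042 = 25.0% → FirstBank
FirstBank wins overall and in every loan-to-value group — no reversal.

Yes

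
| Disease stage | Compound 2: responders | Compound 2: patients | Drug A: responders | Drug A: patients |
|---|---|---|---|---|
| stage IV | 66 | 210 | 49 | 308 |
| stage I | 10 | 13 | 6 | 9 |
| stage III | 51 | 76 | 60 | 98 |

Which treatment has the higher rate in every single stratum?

Stage IV: Compound 2 66/210 = 31.4%, Drug A 49/308 = 15.9% → Compound 2
Stage I: Compound 2 10/13 = 76.9%, Drug A 6/9 = 66.7% → Compound 2
Stage III: Compound 2 51/76 = 67.1%, Drug A 60/98 = 61.2% → Compound 2
Compound 2 has the higher rate in all 3 groups.

Compound 2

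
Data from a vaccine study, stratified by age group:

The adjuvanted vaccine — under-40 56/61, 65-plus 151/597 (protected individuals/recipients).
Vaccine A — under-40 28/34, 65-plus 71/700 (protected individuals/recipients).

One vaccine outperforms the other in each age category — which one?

Under-40: the adjuvanted vaccine 56/61 = 91.8%, Vaccine A 28/34 = 82.4% → the adjuvanted vaccine
65-plus: the adjuvanted vaccine 151/597 = 25.3%, Vaccine A 71/700 = 10.1% → the adjuvanted vaccine
The adjuvanted vaccine has the higher rate in both groups.

the adjuvanted vaccine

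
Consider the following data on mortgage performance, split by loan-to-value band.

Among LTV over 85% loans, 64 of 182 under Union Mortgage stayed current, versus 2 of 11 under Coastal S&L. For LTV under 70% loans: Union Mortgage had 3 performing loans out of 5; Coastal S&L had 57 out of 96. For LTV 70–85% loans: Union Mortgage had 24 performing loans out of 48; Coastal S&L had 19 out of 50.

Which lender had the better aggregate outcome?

Coastal S&L

LTV over 85%: Union Mortgage 64/182 = 35.2%, Coastal S&L 2/11 = 18.2% → Union Mortgage
LTV under 70%: Union Mortgage 3/5 = 60.0%, Coastal S&L 57/96 = 59.4% → Union Mortgage
LTV 70–85%: Union Mortgage 24/48 = 50.0%, Coastal S&L 19/50 = 38.0% → Union Mortgage
Overall: Union Mortgage 91/235 = 38.7%, Coastal S&L 78/157 = 49.7% → Coastal S&L
(Union Mortgage wins every loan-to-value group but Coastal S&L wins overall — Union Mortgage's loans skew toward the low-rate LTV over 85% group.)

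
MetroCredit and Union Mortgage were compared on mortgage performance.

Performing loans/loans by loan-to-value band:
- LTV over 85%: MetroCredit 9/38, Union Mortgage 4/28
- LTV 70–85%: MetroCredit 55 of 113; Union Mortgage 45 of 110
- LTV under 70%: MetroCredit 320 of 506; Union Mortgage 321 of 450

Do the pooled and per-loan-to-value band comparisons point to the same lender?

LTV over 85%: MetroCredit 9/38 = 23.7%, Union Mortgage 4/28 = 14.3% → MetroCredit
LTV 70–85%: MetroCredit 55/113 = 48.7%, Union Mortgage 45/110 = 40.9% → MetroCredit
LTV under 70%: MetroCredit 320/506 = 63.2%, Union Mortgage 321/450 = 71.3% → Union Mortgage
Overall: MetroCredit 384/657 = 58.4%, Union Mortgage 370/588 = 62.9% → Union Mortgage
Neither sweeps: MetroCredit wins 2 of 3 groups, Union Mortgage wins 1. Union Mortgage wins overall but not every group — no Simpson reversal.

No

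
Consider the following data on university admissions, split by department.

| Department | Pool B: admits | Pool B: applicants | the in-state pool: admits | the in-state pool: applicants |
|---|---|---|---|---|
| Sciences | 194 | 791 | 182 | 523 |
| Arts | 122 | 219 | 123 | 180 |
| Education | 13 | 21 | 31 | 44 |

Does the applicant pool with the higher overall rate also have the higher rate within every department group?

Sciences: Pool B 194/791 = 24.5%, the in-state pool 182/523 = 34.8% → the in-state pool
Arts: Pool B 122/219 = 55.7%, the in-state pool 123/180 = 68.3% → the in-state pool
Education: Pool B 13/21 = 61.9%, the in-state pool 31/44 = 70.5% → the in-state pool
Overall: Pool B 329/1031 = 31.9%, the in-state pool 336/747 = 45.0% → the in-state pool
The in-state pool wins overall and in every department group — no reversal.

Yes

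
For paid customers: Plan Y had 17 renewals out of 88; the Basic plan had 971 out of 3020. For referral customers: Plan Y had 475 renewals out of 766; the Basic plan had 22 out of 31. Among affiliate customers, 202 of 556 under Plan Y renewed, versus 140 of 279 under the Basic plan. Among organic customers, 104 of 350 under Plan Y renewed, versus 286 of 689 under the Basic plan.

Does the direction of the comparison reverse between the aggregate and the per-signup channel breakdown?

Paid: Plan Y 17/88 = 19.3%, the Basic plan 971/3020 = 32.2% → the Basic plan
Referral: Plan Y 475/766 = 62.0%, the Basic plan 22/31 = 71.0% → the Basic plan
Affiliate: Plan Y 202/556 = 36.3%, the Basic plan 140/279 = 50.2% → the Basic plan
Organic: Plan Y 104/350 = 29.7%, the Basic plan 286/689 = 41.5% → the Basic plan
Overall: Plan Y 798/1760 = 45.3%, the Basic plan 1419/4019 = 35.3% → Plan Y
The Basic plan wins each signup group but Plan Y wins overall — the comparison reverses. The Basic plan's customers skew toward paid, which has a lower base rate.

Yes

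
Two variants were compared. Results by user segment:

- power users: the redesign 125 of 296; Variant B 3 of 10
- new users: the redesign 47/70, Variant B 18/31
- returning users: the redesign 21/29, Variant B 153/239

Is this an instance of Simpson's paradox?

Power users: the redesign 125/296 = 42.2%, Variant B 3/10 = 30.0% → the redesign
New users: the redesign 47/70 = 67.1%, Variant B 18/31 = 58.1% → the redesign
Returning users: the redesign 21/29 = 72.4%, Variant B 153/239 = 64.0% → the redesign
Overall: the redesign 193/395 = 48.9%, Variant B 174/280 = 62.1% → Variant B
The redesign wins each user group but Variant B wins overall — the comparison reverses. The redesign's views skew toward power users, which has a lower base rate.

Yes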